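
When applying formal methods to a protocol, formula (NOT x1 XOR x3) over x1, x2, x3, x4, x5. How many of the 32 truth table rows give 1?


Formula: (NOT x1 XOR x3) over 5 vars (32 rows)
Evaluate each row (x1, x2, x3, x4, x5 as bits, MSB first):
  row 0 [00000]: (NOT 0 XOR 0) -> 1
  row 1 [00001]: (NOT 0 XOR 0) -> 1
  row 2 [00010]: (NOT 0 XOR 0) -> 1
  row 3 [00011]: (NOT 0 XOR 0) -> 1
  row 4 [00100]: (NOT 0 XOR 1) -> 0
  row 5 [00101]: (NOT 0 XOR 1) -> 0
  row 6 [00110]: (NOT 0 XOR 1) -> 0
  row 7 [00111]: (NOT 0 XOR 1) -> 0
  row 8 [01000]: (NOT 0 XOR 0) -> 1
  row 9 [01001]: (NOT 0 XOR 0) -> 1
  row 10 [01010]: (NOT 0 XOR 0) -> 1
  row 11 [01011]: (NOT 0 XOR 0) -> 1
  row 12 [01100]: (NOT 0 XOR 1) -> 0
  row 13 [01101]: (NOT 0 XOR 1) -> 0
  row 14 [01110]: (NOT 0 XOR 1) -> 0
  row 15 [01111]: (NOT 0 XOR 1) -> 0
  row 16 [10000]: (NOT 1 XOR 0) -> 0
  row 17 [10001]: (NOT 1 XOR 0) -> 0
  row 18 [10010]: (NOT 1 XOR 0) -> 0
  row 19 [10011]: (NOT 1 XOR 0) -> 0
  row 20 [10100]: (NOT 1 XOR 1) -> 1
  row 21 [10101]: (NOT 1 XOR 1) -> 1
  row 22 [10110]: (NOT 1 XOR 1) -> 1
  row 23 [10111]: (NOT 1 XOR 1) -> 1
  row 24 [11000]: (NOT 1 XOR 0) -> 0
  row 25 [11001]: (NOT 1 XOR 0) -> 0
  row 26 [11010]: (NOT 1 XOR 0) -> 0
  row 27 [11011]: (NOT 1 XOR 0) -> 0
  row 28 [11100]: (NOT 1 XOR 1) -> 1
  row 29 [11101]: (NOT 1 XOR 1) -> 1
  row 30 [11110]: (NOT 1 XOR 1) -> 1
  row 31 [11111]: (NOT 1 XOR 1) -> 1
Full result column, 8 rows per line (x1,x2 fixed per line; x3,x4,x5 runs 000..111 left to right):
  rows 0-7 [x1,x2=00]: 11110000  (ones: 4)
  rows 8-15 [x1,x2=01]: 11110000  (ones: 4)
  rows 16-23 [x1,x2=10]: 00001111  (ones: 4)
  rows 24-31 [x1,x2=11]: 00001111  (ones: 4)
Count of 1-rows = 4+4+4+4 = 16

16


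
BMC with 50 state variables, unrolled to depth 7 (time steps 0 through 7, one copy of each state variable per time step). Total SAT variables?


BMC unrolls to depth k, creating one copy of each state var for steps 0..k.
Step count = 7 + 1 = 8 (steps 0 through 7)
Vars per step = 50
Total = 50 * 8 = 400

400


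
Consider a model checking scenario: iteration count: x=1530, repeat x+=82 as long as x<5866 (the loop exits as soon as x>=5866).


Step 1: x goes from 1530 toward 5866 by 82; the body runs while x<5866, so iterations = ceil((bound-start)/step)
Step 2: Distance=4336
Step 3: ceil(4336/82)=53

53


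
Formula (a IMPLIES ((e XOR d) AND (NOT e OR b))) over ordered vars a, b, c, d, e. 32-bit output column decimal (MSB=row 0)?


Formula: (a IMPLIES ((e XOR d) AND (NOT e OR b))) over a, b, c, d, e (32 rows)
Evaluate each row (bits = a,b,c,d,e, MSB first):
  row 0 [00000]: (0 IMPLIES ((0 XOR 0) AND (NOT 0 OR 0))) -> 1
  row 1 [00001]: (0 IMPLIES ((1 XOR 0) AND (NOT 1 OR 0))) -> 1
  row 2 [00010]: (0 IMPLIES ((0 XOR 1) AND (NOT 0 OR 0))) -> 1
  row 3 [00011]: (0 IMPLIES ((1 XOR 1) AND (NOT 1 OR 0))) -> 1
  row 4 [00100]: (0 IMPLIES ((0 XOR 0) AND (NOT 0 OR 0))) -> 1
  row 5 [00101]: (0 IMPLIES ((1 XOR 0) AND (NOT 1 OR 0))) -> 1
  row 6 [00110]: (0 IMPLIES ((0 XOR 1) AND (NOT 0 OR 0))) -> 1
  row 7 [00111]: (0 IMPLIES ((1 XOR 1) AND (NOT 1 OR 0))) -> 1
  row 8 [01000]: (0 IMPLIES ((0 XOR 0) AND (NOT 0 OR 1))) -> 1
  row 9 [01001]: (0 IMPLIES ((1 XOR 0) AND (NOT 1 OR 1))) -> 1
  row 10 [01010]: (0 IMPLIES ((0 XOR 1) AND (NOT 0 OR 1))) -> 1
  row 11 [01011]: (0 IMPLIES ((1 XOR 1) AND (NOT 1 OR 1))) -> 1
  row 12 [01100]: (0 IMPLIES ((0 XOR 0) AND (NOT 0 OR 1))) -> 1
  row 13 [01101]: (0 IMPLIES ((1 XOR 0) AND (NOT 1 OR 1))) -> 1
  row 14 [01110]: (0 IMPLIES ((0 XOR 1) AND (NOT 0 OR 1))) -> 1
  row 15 [01111]: (0 IMPLIES ((1 XOR 1) AND (NOT 1 OR 1))) -> 1
  row 16 [10000]: (1 IMPLIES ((0 XOR 0) AND (NOT 0 OR 0))) -> 0
  row 17 [10001]: (1 IMPLIES ((1 XOR 0) AND (NOT 1 OR 0))) -> 0
  row 18 [10010]: (1 IMPLIES ((0 XOR 1) AND (NOT 0 OR 0))) -> 1
  row 19 [10011]: (1 IMPLIES ((1 XOR 1) AND (NOT 1 OR 0))) -> 0
  row 20 [10100]: (1 IMPLIES ((0 XOR 0) AND (NOT 0 OR 0))) -> 0
  row 21 [10101]: (1 IMPLIES ((1 XOR 0) AND (NOT 1 OR 0))) -> 0
  row 22 [10110]: (1 IMPLIES ((0 XOR 1) AND (NOT 0 OR 0))) -> 1
  row 23 [10111]: (1 IMPLIES ((1 XOR 1) AND (NOT 1 OR 0))) -> 0
  row 24 [11000]: (1 IMPLIES ((0 XOR 0) AND (NOT 0 OR 1))) -> 0
  row 25 [11001]: (1 IMPLIES ((1 XOR 0) AND (NOT 1 OR 1))) -> 1
  row 26 [11010]: (1 IMPLIES ((0 XOR 1) AND (NOT 0 OR 1))) -> 1
  row 27 [11011]: (1 IMPLIES ((1 XOR 1) AND (NOT 1 OR 1))) -> 0
  row 28 [11100]: (1 IMPLIES ((0 XOR 0) AND (NOT 0 OR 1))) -> 0
  row 29 [11101]: (1 IMPLIES ((1 XOR 0) AND (NOT 1 OR 1))) -> 1
  row 30 [11110]: (1 IMPLIES ((0 XOR 1) AND (NOT 0 OR 1))) -> 1
  row 31 [11111]: (1 IMPLIES ((1 XOR 1) AND (NOT 1 OR 1))) -> 0
Full result column, 4 rows per line (a,b,c fixed per line; d,e runs 00..11 left to right):
  rows 0-3 [a,b,c=000]: 1111  = hex F
  rows 4-7 [a,b,c=001]: 1111  = hex F
  rows 8-11 [a,b,c=010]: 1111  = hex F
  rows 12-15 [a,b,c=011]: 1111  = hex F
  rows 16-19 [a,b,c=100]: 0010  = hex 2
  rows 20-23 [a,b,c=101]: 0010  = hex 2
  rows 24-27 [a,b,c=110]: 0110  = hex 6
  rows 28-31 [a,b,c=111]: 0110  = hex 6
Output column (row 0 .. row 31) = 11111111111111110010001001100110
Output column grouped in 4s = 1111 1111 1111 1111 0010 0010 0110 0110 = 0xFFFF2266
Convert to decimal digit by digit (value = value*16 + digit):
  F -> 15
  15*16 + 15 (F) = 255
  255*16 + 15 (F) = 4095
  4095*16 + 15 (F) = 65535
  65535*16 + 2 = 1048562
  1048562*16 + 2 = 16776994
  16776994*16 + 6 = 268431910
  268431910*16 + 6 = 4294910566
Decimal = 4294910566

4294910566


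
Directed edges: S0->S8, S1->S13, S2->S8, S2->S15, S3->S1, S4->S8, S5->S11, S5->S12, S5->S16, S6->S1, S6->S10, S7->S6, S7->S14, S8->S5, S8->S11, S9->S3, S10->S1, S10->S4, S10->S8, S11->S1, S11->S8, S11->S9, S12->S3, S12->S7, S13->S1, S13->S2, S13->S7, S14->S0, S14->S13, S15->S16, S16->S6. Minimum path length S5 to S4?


BFS layer-by-layer from S5:
  dist 0: {S5}
  dist 1: {S11, S12, S16}
  dist 2: {S1, S3, S6, S7, S8, S9}
  dist 3: {S10, S13, S14}
  dist 4: {S0, S2, S4}
  -> S4 reached at distance 4
Shortest path length = 4

4


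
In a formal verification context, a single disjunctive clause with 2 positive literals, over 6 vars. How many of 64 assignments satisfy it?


Step 1: Total=2^6=64
Step 2: Unsat when all 2 false: 2^4=16
Step 3: Sat=64-16=48

48


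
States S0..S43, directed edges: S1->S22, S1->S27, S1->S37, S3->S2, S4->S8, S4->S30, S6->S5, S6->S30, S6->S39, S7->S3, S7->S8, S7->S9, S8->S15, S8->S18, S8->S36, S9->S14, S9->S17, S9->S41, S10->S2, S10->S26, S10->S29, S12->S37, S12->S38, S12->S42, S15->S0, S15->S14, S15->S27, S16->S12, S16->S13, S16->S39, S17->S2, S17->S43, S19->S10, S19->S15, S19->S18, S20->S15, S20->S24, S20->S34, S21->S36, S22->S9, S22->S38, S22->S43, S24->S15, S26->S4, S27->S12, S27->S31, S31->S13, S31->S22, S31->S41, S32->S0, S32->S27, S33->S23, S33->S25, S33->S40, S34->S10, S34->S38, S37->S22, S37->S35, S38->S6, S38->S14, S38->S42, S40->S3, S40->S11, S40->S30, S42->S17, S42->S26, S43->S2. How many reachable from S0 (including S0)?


BFS from S0:
  layer 0: {S0}
Reachable set: {S0}
Count = 1

1


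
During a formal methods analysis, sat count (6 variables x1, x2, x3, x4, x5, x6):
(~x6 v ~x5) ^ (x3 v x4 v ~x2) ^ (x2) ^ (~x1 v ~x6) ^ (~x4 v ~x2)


CNF with 5 clauses over 6 vars (64 assignments).
An assignment satisfies CNF iff every clause has >=1 true literal.
Check each row (bits = x1,x2,x3,x4,x5,x6; clause T/F shown):
  row 0 [000000]: clauses=TTFTT -> 0
  row 1 [000001]: clauses=TTFTT -> 0
  row 2 [000010]: clauses=TTFTT -> 0
  row 3 [000011]: clauses=FTFTT -> 0
  row 4 [000100]: clauses=TTFTT -> 0
  (every remaining row is evaluated the same way; all 64 results are listed next)
Full result column, 8 rows per line (x1,x2,x3 fixed per line; x4,x5,x6 runs 000..111 left to right):
  rows 0-7 [x1,x2,x3=000]: 00000000  (ones: 0)
  rows 8-15 [x1,x2,x3=001]: 00000000  (ones: 0)
  rows 16-23 [x1,x2,x3=010]: 00000000  (ones: 0)
  rows 24-31 [x1,x2,x3=011]: 11100000  (ones: 3)
  rows 32-39 [x1,x2,x3=100]: 00000000  (ones: 0)
  rows 40-47 [x1,x2,x3=101]: 00000000  (ones: 0)
  rows 48-55 [x1,x2,x3=110]: 00000000  (ones: 0)
  rows 56-63 [x1,x2,x3=111]: 10100000  (ones: 2)
Satisfying assignments = 0+0+0+3+0+0+0+2 = 5

5


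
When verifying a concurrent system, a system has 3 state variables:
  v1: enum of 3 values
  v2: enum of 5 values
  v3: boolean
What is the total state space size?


State space = product of domain sizes of all variables.
Domain sizes:
  v1 (enum of 3 values): 3
  v2 (enum of 5 values): 5
  v3 (boolean): 2
Product = 3 * 5 * 2 = 30

30


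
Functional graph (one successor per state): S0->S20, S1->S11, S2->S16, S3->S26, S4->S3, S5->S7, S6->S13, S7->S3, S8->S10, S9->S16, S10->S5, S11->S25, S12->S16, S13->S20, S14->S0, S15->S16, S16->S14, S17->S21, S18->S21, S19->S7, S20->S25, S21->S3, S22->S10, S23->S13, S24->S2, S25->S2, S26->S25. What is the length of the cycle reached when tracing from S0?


Trace from S0 until a state repeats:
  S0 -> S20 -> S25 -> S2 -> S16 -> S14 -> S0
S0 first seen at step 0, revisited at step 6.
Cycle length = 6 - 0 = 6

6


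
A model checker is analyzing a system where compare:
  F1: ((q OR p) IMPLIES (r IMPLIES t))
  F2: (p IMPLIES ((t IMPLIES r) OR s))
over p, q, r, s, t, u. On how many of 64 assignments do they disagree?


F1 = ((q OR p) IMPLIES (r IMPLIES t))
F2 = (p IMPLIES ((t IMPLIES r) OR s))
Evaluate both on each of 64 rows (bits = p,q,r,s,t,u):
  row 0 [000000]: F1=1 F2=1 -> 0
  row 1 [000001]: F1=1 F2=1 -> 0
  row 2 [000010]: F1=1 F2=1 -> 0
  row 3 [000011]: F1=1 F2=1 -> 0
  row 4 [000100]: F1=1 F2=1 -> 0
  (every remaining row is evaluated the same way; all 64 results are listed next)
Full result column, 8 rows per line (p,q,r fixed per line; s,t,u runs 000..111 left to right):
  rows 0-7 [p,q,r=000]: 00000000  (ones: 0)
  rows 8-15 [p,q,r=001]: 00000000  (ones: 0)
  rows 16-23 [p,q,r=010]: 00000000  (ones: 0)
  rows 24-31 [p,q,r=011]: 11001100  (ones: 4)
  rows 32-39 [p,q,r=100]: 00110000  (ones: 2)
  rows 40-47 [p,q,r=101]: 11001100  (ones: 4)
  rows 48-55 [p,q,r=110]: 00110000  (ones: 2)
  rows 56-63 [p,q,r=111]: 11001100  (ones: 4)
Disagreements = 0+0+0+4+2+4+2+4 = 16

16


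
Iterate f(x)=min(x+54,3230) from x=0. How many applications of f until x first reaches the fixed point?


Step 1: x=0, cap=3230, increment=54
Step 2: x grows by 54 each step until capped at 3230; fixed point is x=3230
Step 3: iterations = ceil(3230/54) = 60

60


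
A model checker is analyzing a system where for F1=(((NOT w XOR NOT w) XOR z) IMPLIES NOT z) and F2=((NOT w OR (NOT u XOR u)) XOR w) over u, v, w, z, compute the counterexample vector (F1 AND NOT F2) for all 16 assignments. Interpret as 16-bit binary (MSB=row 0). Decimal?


F1 = (((NOT w XOR NOT w) XOR z) IMPLIES NOT z)
F2 = ((NOT w OR (NOT u XOR u)) XOR w)
Counterexample to F1=>F2 is where F1=1 and F2=0.
Evaluate each row (bits = u,v,w,z, MSB first):
  row 0 [0000]: F1=1 F2=1 -> F1&~F2 -> 0
  row 1 [0001]: F1=0 F2=1 -> F1&~F2 -> 0
  row 2 [0010]: F1=1 F2=0 -> F1&~F2 -> 1
  row 3 [0011]: F1=0 F2=0 -> F1&~F2 -> 0
  row 4 [0100]: F1=1 F2=1 -> F1&~F2 -> 0
  row 5 [0101]: F1=0 F2=1 -> F1&~F2 -> 0
  row 6 [0110]: F1=1 F2=0 -> F1&~F2 -> 1
  row 7 [0111]: F1=0 F2=0 -> F1&~F2 -> 0
  row 8 [1000]: F1=1 F2=1 -> F1&~F2 -> 0
  row 9 [1001]: F1=0 F2=1 -> F1&~F2 -> 0
  row 10 [1010]: F1=1 F2=0 -> F1&~F2 -> 1
  row 11 [1011]: F1=0 F2=0 -> F1&~F2 -> 0
  row 12 [1100]: F1=1 F2=1 -> F1&~F2 -> 0
  row 13 [1101]: F1=0 F2=1 -> F1&~F2 -> 0
  row 14 [1110]: F1=1 F2=0 -> F1&~F2 -> 1
  row 15 [1111]: F1=0 F2=0 -> F1&~F2 -> 0
Full result column, 4 rows per line (u,v fixed per line; w,z runs 00..11 left to right):
  rows 0-3 [u,v=00]: 0010  = hex 2
  rows 4-7 [u,v=01]: 0010  = hex 2
  rows 8-11 [u,v=10]: 0010  = hex 2
  rows 12-15 [u,v=11]: 0010  = hex 2
Counterexample vector (row 0 .. row 15) = 0010001000100010
Output column grouped in 4s = 0010 0010 0010 0010 = 0x2222
Convert to decimal digit by digit (value = value*16 + digit):
  2 -> 2
  2*16 + 2 = 34
  34*16 + 2 = 546
  546*16 + 2 = 8738
Decimal = 8738

8738


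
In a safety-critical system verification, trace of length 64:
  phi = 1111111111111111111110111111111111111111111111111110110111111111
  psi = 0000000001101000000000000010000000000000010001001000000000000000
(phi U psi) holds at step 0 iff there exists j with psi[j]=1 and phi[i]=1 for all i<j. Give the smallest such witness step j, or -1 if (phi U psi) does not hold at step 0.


(phi U psi) at 0: need smallest j with psi[j]=1 and phi[i]=1 for all i in [0,j).
Scan from step 0:
  step 0: phi=1, psi=0 -> continue
  step 1: phi=1, psi=0 -> continue
  step 2: phi=1, psi=0 -> continue
  step 3: phi=1, psi=0 -> continue
  step 9: psi=1 and phi held for [0,9) -> witness found
Witness step = 9

9


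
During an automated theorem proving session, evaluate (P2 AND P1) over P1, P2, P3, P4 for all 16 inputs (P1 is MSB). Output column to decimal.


Formula: (P2 AND P1) over P1, P2, P3, P4 (16 rows)
Evaluate each row (bits = P1,P2,P3,P4, MSB first):
  row 0 [0000]: (0 AND 0) -> 0
  row 1 [0001]: (0 AND 0) -> 0
  row 2 [0010]: (0 AND 0) -> 0
  row 3 [0011]: (0 AND 0) -> 0
  row 4 [0100]: (1 AND 0) -> 0
  row 5 [0101]: (1 AND 0) -> 0
  row 6 [0110]: (1 AND 0) -> 0
  row 7 [0111]: (1 AND 0) -> 0
  row 8 [1000]: (0 AND 1) -> 0
  row 9 [1001]: (0 AND 1) -> 0
  row 10 [1010]: (0 AND 1) -> 0
  row 11 [1011]: (0 AND 1) -> 0
  row 12 [1100]: (1 AND 1) -> 1
  row 13 [1101]: (1 AND 1) -> 1
  row 14 [1110]: (1 AND 1) -> 1
  row 15 [1111]: (1 AND 1) -> 1
Full result column, 4 rows per line (P1,P2 fixed per line; P3,P4 runs 00..11 left to right):
  rows 0-3 [P1,P2=00]: 0000  = hex 0
  rows 4-7 [P1,P2=01]: 0000  = hex 0
  rows 8-11 [P1,P2=10]: 0000  = hex 0
  rows 12-15 [P1,P2=11]: 1111  = hex F
Output column (row 0 .. row 15) = 0000000000001111
Output column grouped in 4s = 0000 0000 0000 1111 = 0x000F
Convert to decimal digit by digit (value = value*16 + digit):
  0 -> 0
  0*16 + 0 = 0
  0*16 + 0 = 0
  0*16 + 15 (F) = 15
Decimal = 15

15


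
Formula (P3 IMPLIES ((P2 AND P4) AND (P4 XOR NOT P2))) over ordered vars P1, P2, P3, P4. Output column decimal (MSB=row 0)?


Formula: (P3 IMPLIES ((P2 AND P4) AND (P4 XOR NOT P2))) over P1, P2, P3, P4 (16 rows)
Evaluate each row (bits = P1,P2,P3,P4, MSB first):
  row 0 [0000]: (0 IMPLIES ((0 AND 0) AND (0 XOR NOT 0))) -> 1
  row 1 [0001]: (0 IMPLIES ((0 AND 1) AND (1 XOR NOT 0))) -> 1
  row 2 [0010]: (1 IMPLIES ((0 AND 0) AND (0 XOR NOT 0))) -> 0
  row 3 [0011]: (1 IMPLIES ((0 AND 1) AND (1 XOR NOT 0))) -> 0
  row 4 [0100]: (0 IMPLIES ((1 AND 0) AND (0 XOR NOT 1))) -> 1
  row 5 [0101]: (0 IMPLIES ((1 AND 1) AND (1 XOR NOT 1))) -> 1
  row 6 [0110]: (1 IMPLIES ((1 AND 0) AND (0 XOR NOT 1))) -> 0
  row 7 [0111]: (1 IMPLIES ((1 AND 1) AND (1 XOR NOT 1))) -> 1
  row 8 [1000]: (0 IMPLIES ((0 AND 0) AND (0 XOR NOT 0))) -> 1
  row 9 [1001]: (0 IMPLIES ((0 AND 1) AND (1 XOR NOT 0))) -> 1
  row 10 [1010]: (1 IMPLIES ((0 AND 0) AND (0 XOR NOT 0))) -> 0
  row 11 [1011]: (1 IMPLIES ((0 AND 1) AND (1 XOR NOT 0))) -> 0
  row 12 [1100]: (0 IMPLIES ((1 AND 0) AND (0 XOR NOT 1))) -> 1
  row 13 [1101]: (0 IMPLIES ((1 AND 1) AND (1 XOR NOT 1))) -> 1
  row 14 [1110]: (1 IMPLIES ((1 AND 0) AND (0 XOR NOT 1))) -> 0
  row 15 [1111]: (1 IMPLIES ((1 AND 1) AND (1 XOR NOT 1))) -> 1
Full result column, 4 rows per line (P1,P2 fixed per line; P3,P4 runs 00..11 left to right):
  rows 0-3 [P1,P2=00]: 1100  = hex C
  rows 4-7 [P1,P2=01]: 1101  = hex D
  rows 8-11 [P1,P2=10]: 1100  = hex C
  rows 12-15 [P1,P2=11]: 1101  = hex D
Output column (row 0 .. row 15) = 1100110111001101
Output column grouped in 4s = 1100 1101 1100 1101 = 0xCDCD
Convert to decimal digit by digit (value = value*16 + digit):
  C -> 12
  12*16 + 13 (D) = 205
  205*16 + 12 (C) = 3292
  3292*16 + 13 (D) = 52685
Decimal = 52685

52685


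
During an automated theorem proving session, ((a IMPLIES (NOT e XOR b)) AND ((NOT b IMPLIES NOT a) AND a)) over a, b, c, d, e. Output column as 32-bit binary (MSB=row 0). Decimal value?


Formula: ((a IMPLIES (NOT e XOR b)) AND ((NOT b IMPLIES NOT a) AND a)) over a, b, c, d, e (32 rows)
Evaluate each row (bits = a,b,c,d,e, MSB first):
  row 0 [00000]: ((0 IMPLIES (NOT 0 XOR 0)) AND ((NOT 0 IMPLIES NOT 0) AND 0)) -> 0
  row 1 [00001]: ((0 IMPLIES (NOT 1 XOR 0)) AND ((NOT 0 IMPLIES NOT 0) AND 0)) -> 0
  row 2 [00010]: ((0 IMPLIES (NOT 0 XOR 0)) AND ((NOT 0 IMPLIES NOT 0) AND 0)) -> 0
  row 3 [00011]: ((0 IMPLIES (NOT 1 XOR 0)) AND ((NOT 0 IMPLIES NOT 0) AND 0)) -> 0
  row 4 [00100]: ((0 IMPLIES (NOT 0 XOR 0)) AND ((NOT 0 IMPLIES NOT 0) AND 0)) -> 0
  row 5 [00101]: ((0 IMPLIES (NOT 1 XOR 0)) AND ((NOT 0 IMPLIES NOT 0) AND 0)) -> 0
  row 6 [00110]: ((0 IMPLIES (NOT 0 XOR 0)) AND ((NOT 0 IMPLIES NOT 0) AND 0)) -> 0
  row 7 [00111]: ((0 IMPLIES (NOT 1 XOR 0)) AND ((NOT 0 IMPLIES NOT 0) AND 0)) -> 0
  row 8 [01000]: ((0 IMPLIES (NOT 0 XOR 1)) AND ((NOT 1 IMPLIES NOT 0) AND 0)) -> 0
  row 9 [01001]: ((0 IMPLIES (NOT 1 XOR 1)) AND ((NOT 1 IMPLIES NOT 0) AND 0)) -> 0
  row 10 [01010]: ((0 IMPLIES (NOT 0 XOR 1)) AND ((NOT 1 IMPLIES NOT 0) AND 0)) -> 0
  row 11 [01011]: ((0 IMPLIES (NOT 1 XOR 1)) AND ((NOT 1 IMPLIES NOT 0) AND 0)) -> 0
  row 12 [01100]: ((0 IMPLIES (NOT 0 XOR 1)) AND ((NOT 1 IMPLIES NOT 0) AND 0)) -> 0
  row 13 [01101]: ((0 IMPLIES (NOT 1 XOR 1)) AND ((NOT 1 IMPLIES NOT 0) AND 0)) -> 0
  row 14 [01110]: ((0 IMPLIES (NOT 0 XOR 1)) AND ((NOT 1 IMPLIES NOT 0) AND 0)) -> 0
  row 15 [01111]: ((0 IMPLIES (NOT 1 XOR 1)) AND ((NOT 1 IMPLIES NOT 0) AND 0)) -> 0
  row 16 [10000]: ((1 IMPLIES (NOT 0 XOR 0)) AND ((NOT 0 IMPLIES NOT 1) AND 1)) -> 0
  row 17 [10001]: ((1 IMPLIES (NOT 1 XOR 0)) AND ((NOT 0 IMPLIES NOT 1) AND 1)) -> 0
  row 18 [10010]: ((1 IMPLIES (NOT 0 XOR 0)) AND ((NOT 0 IMPLIES NOT 1) AND 1)) -> 0
  row 19 [10011]: ((1 IMPLIES (NOT 1 XOR 0)) AND ((NOT 0 IMPLIES NOT 1) AND 1)) -> 0
  row 20 [10100]: ((1 IMPLIES (NOT 0 XOR 0)) AND ((NOT 0 IMPLIES NOT 1) AND 1)) -> 0
  row 21 [10101]: ((1 IMPLIES (NOT 1 XOR 0)) AND ((NOT 0 IMPLIES NOT 1) AND 1)) -> 0
  row 22 [10110]: ((1 IMPLIES (NOT 0 XOR 0)) AND ((NOT 0 IMPLIES NOT 1) AND 1)) -> 0
  row 23 [10111]: ((1 IMPLIES (NOT 1 XOR 0)) AND ((NOT 0 IMPLIES NOT 1) AND 1)) -> 0
  row 24 [11000]: ((1 IMPLIES (NOT 0 XOR 1)) AND ((NOT 1 IMPLIES NOT 1) AND 1)) -> 0
  row 25 [11001]: ((1 IMPLIES (NOT 1 XOR 1)) AND ((NOT 1 IMPLIES NOT 1) AND 1)) -> 1
  row 26 [11010]: ((1 IMPLIES (NOT 0 XOR 1)) AND ((NOT 1 IMPLIES NOT 1) AND 1)) -> 0
  row 27 [11011]: ((1 IMPLIES (NOT 1 XOR 1)) AND ((NOT 1 IMPLIES NOT 1) AND 1)) -> 1
  row 28 [11100]: ((1 IMPLIES (NOT 0 XOR 1)) AND ((NOT 1 IMPLIES NOT 1) AND 1)) -> 0
  row 29 [11101]: ((1 IMPLIES (NOT 1 XOR 1)) AND ((NOT 1 IMPLIES NOT 1) AND 1)) -> 1
  row 30 [11110]: ((1 IMPLIES (NOT 0 XOR 1)) AND ((NOT 1 IMPLIES NOT 1) AND 1)) -> 0
  row 31 [11111]: ((1 IMPLIES (NOT 1 XOR 1)) AND ((NOT 1 IMPLIES NOT 1) AND 1)) -> 1
Full result column, 4 rows per line (a,b,c fixed per line; d,e runs 00..11 left to right):
  rows 0-3 [a,b,c=000]: 0000  = hex 0
  rows 4-7 [a,b,c=001]: 0000  = hex 0
  rows 8-11 [a,b,c=010]: 0000  = hex 0
  rows 12-15 [a,b,c=011]: 0000  = hex 0
  rows 16-19 [a,b,c=100]: 0000  = hex 0
  rows 20-23 [a,b,c=101]: 0000  = hex 0
  rows 24-27 [a,b,c=110]: 0101  = hex 5
  rows 28-31 [a,b,c=111]: 0101  = hex 5
Output column (row 0 .. row 31) = 00000000000000000000000001010101
Output column grouped in 4s = 0000 0000 0000 0000 0000 0000 0101 0101 = 0x00000055
Convert to decimal digit by digit (value = value*16 + digit):
  0 -> 0
  0*16 + 0 = 0
  0*16 + 0 = 0
  0*16 + 0 = 0
  0*16 + 0 = 0
  0*16 + 0 = 0
  0*16 + 5 = 5
  5*16 + 5 = 85
Decimal = 85

85


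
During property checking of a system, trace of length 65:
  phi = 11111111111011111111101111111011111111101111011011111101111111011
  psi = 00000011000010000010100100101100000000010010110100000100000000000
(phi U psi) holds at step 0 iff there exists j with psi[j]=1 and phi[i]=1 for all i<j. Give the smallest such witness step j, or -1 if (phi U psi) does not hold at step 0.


(phi U psi) at 0: need smallest j with psi[j]=1 and phi[i]=1 for all i in [0,j).
Scan from step 0:
  step 0: phi=1, psi=0 -> continue
  step 1: phi=1, psi=0 -> continue
  step 2: phi=1, psi=0 -> continue
  step 3: phi=1, psi=0 -> continue
  step 6: psi=1 and phi held for [0,6) -> witness found
Witness step = 6

6


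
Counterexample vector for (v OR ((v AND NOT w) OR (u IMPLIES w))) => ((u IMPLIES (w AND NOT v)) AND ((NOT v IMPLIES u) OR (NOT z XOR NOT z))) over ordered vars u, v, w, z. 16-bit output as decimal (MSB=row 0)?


F1 = (v OR ((v AND NOT w) OR (u IMPLIES w)))
F2 = ((u IMPLIES (w AND NOT v)) AND ((NOT v IMPLIES u) OR (NOT z XOR NOT z)))
Counterexample to F1=>F2 is where F1=1 and F2=0.
Evaluate each row (bits = u,v,w,z, MSB first):
  row 0 [0000]: F1=1 F2=0 -> F1&~F2 -> 1
  row 1 [0001]: F1=1 F2=0 -> F1&~F2 -> 1
  row 2 [0010]: F1=1 F2=0 -> F1&~F2 -> 1
  row 3 [0011]: F1=1 F2=0 -> F1&~F2 -> 1
  row 4 [0100]: F1=1 F2=1 -> F1&~F2 -> 0
  row 5 [0101]: F1=1 F2=1 -> F1&~F2 -> 0
  row 6 [0110]: F1=1 F2=1 -> F1&~F2 -> 0
  row 7 [0111]: F1=1 F2=1 -> F1&~F2 -> 0
  row 8 [1000]: F1=0 F2=0 -> F1&~F2 -> 0
  row 9 [1001]: F1=0 F2=0 -> F1&~F2 -> 0
  row 10 [1010]: F1=1 F2=1 -> F1&~F2 -> 0
  row 11 [1011]: F1=1 F2=1 -> F1&~F2 -> 0
  row 12 [1100]: F1=1 F2=0 -> F1&~F2 -> 1
  row 13 [1101]: F1=1 F2=0 -> F1&~F2 -> 1
  row 14 [1110]: F1=1 F2=0 -> F1&~F2 -> 1
  row 15 [1111]: F1=1 F2=0 -> F1&~F2 -> 1
Full result column, 4 rows per line (u,v fixed per line; w,z runs 00..11 left to right):
  rows 0-3 [u,v=00]: 1111  = hex F
  rows 4-7 [u,v=01]: 0000  = hex 0
  rows 8-11 [u,v=10]: 0000  = hex 0
  rows 12-15 [u,v=11]: 1111  = hex F
Counterexample vector (row 0 .. row 15) = 1111000000001111
Output column grouped in 4s = 1111 0000 0000 1111 = 0xF00F
Convert to decimal digit by digit (value = value*16 + digit):
  F -> 15
  15*16 + 0 = 240
  240*16 + 0 = 3840
  3840*16 + 15 (F) = 61455
Decimal = 61455

61455


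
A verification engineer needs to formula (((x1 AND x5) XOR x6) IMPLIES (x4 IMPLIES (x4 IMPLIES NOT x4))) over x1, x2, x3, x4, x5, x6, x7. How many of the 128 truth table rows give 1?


Formula: (((x1 AND x5) XOR x6) IMPLIES (x4 IMPLIES (x4 IMPLIES NOT x4))) over 7 vars (128 rows)
Evaluate each row (x1, x2, x3, x4, x5, x6, x7 as bits, MSB first):
  row 0 [0000000]: (((0 AND 0) XOR 0) IMPLIES (0 IMPLIES (0 IMPLIES NOT 0))) -> 1
  row 1 [0000001]: (((0 AND 0) XOR 0) IMPLIES (0 IMPLIES (0 IMPLIES NOT 0))) -> 1
  row 2 [0000010]: (((0 AND 0) XOR 1) IMPLIES (0 IMPLIES (0 IMPLIES NOT 0))) -> 1
  row 3 [0000011]: (((0 AND 0) XOR 1) IMPLIES (0 IMPLIES (0 IMPLIES NOT 0))) -> 1
  row 4 [0000100]: (((0 AND 1) XOR 0) IMPLIES (0 IMPLIES (0 IMPLIES NOT 0))) -> 1
  (every remaining row is evaluated the same way; all 128 results are listed next)
Full result column, 8 rows per line (x1,x2,x3,x4 fixed per line; x5,x6,x7 runs 000..111 left to right):
  rows 0-7 [x1,x2,x3,x4=0000]: 11111111  (ones: 8)
  rows 8-15 [x1,x2,x3,x4=0001]: 11001100  (ones: 4)
  rows 16-23 [x1,x2,x3,x4=0010]: 11111111  (ones: 8)
  rows 24-31 [x1,x2,x3,x4=0011]: 11001100  (ones: 4)
  rows 32-39 [x1,x2,x3,x4=0100]: 11111111  (ones: 8)
  rows 40-47 [x1,x2,x3,x4=0101]: 11001100  (ones: 4)
  rows 48-55 [x1,x2,x3,x4=0110]: 11111111  (ones: 8)
  rows 56-63 [x1,x2,x3,x4=0111]: 11001100  (ones: 4)
  rows 64-71 [x1,x2,x3,x4=1000]: 11111111  (ones: 8)
  rows 72-79 [x1,x2,x3,x4=1001]: 11000011  (ones: 4)
  rows 80-87 [x1,x2,x3,x4=1010]: 11111111  (ones: 8)
  rows 88-95 [x1,x2,x3,x4=1011]: 11000011  (ones: 4)
  rows 96-103 [x1,x2,x3,x4=1100]: 11111111  (ones: 8)
  rows 104-111 [x1,x2,x3,x4=1101]: 11000011  (ones: 4)
  rows 112-119 [x1,x2,x3,x4=1110]: 11111111  (ones: 8)
  rows 120-127 [x1,x2,x3,x4=1111]: 11000011  (ones: 4)
Count of 1-rows = 8+4+8+4+8+4+8+4+8+4+8+4+8+4+8+4 = 96

96


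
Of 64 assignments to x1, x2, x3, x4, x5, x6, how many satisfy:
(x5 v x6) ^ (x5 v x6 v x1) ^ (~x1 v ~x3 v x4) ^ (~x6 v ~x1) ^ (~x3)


CNF with 5 clauses over 6 vars (64 assignments).
An assignment satisfies CNF iff every clause has >=1 true literal.
Check each row (bits = x1,x2,x3,x4,x5,x6; clause T/F shown):
  row 0 [000000]: clauses=FFTTT -> 0
  row 1 [000001]: clauses=TTTTT -> 1
  row 2 [000010]: clauses=TTTTT -> 1
  row 3 [000011]: clauses=TTTTT -> 1
  row 4 [000100]: clauses=FFTTT -> 0
  (every remaining row is evaluated the same way; all 64 results are listed next)
Full result column, 8 rows per line (x1,x2,x3 fixed per line; x4,x5,x6 runs 000..111 left to right):
  rows 0-7 [x1,x2,x3=000]: 01110111  (ones: 6)
  rows 8-15 [x1,x2,x3=001]: 00000000  (ones: 0)
  rows 16-23 [x1,x2,x3=010]: 01110111  (ones: 6)
  rows 24-31 [x1,x2,x3=011]: 00000000  (ones: 0)
  rows 32-39 [x1,x2,x3=100]: 00100010  (ones: 2)
  rows 40-47 [x1,x2,x3=101]: 00000000  (ones: 0)
  rows 48-55 [x1,x2,x3=110]: 00100010  (ones: 2)
  rows 56-63 [x1,x2,x3=111]: 00000000  (ones: 0)
Satisfying assignments = 6+0+6+0+2+0+2+0 = 16

16


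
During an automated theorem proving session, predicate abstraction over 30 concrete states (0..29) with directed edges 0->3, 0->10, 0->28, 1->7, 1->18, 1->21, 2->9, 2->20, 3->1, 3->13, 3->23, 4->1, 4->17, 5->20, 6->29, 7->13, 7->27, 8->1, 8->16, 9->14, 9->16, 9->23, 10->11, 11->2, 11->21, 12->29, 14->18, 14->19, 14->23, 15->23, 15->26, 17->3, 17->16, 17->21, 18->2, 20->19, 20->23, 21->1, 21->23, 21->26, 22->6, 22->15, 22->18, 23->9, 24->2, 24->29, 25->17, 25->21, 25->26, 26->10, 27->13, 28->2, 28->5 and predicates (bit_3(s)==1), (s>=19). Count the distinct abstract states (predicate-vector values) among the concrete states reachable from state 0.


BFS from 0:
Concrete reachable: {0, 1, 2, 3, 5, 7, 9, 10, 11, 13, 14, 16, 18, 19, 20, 21, 23, 26, 27, 28}
Abstract via predicates (bit_3(s)==1), (s>=19):
  (0,0) <- {0, 1, 2, 3, 5, 7, 16, 18}
  (0,1) <- {19, 20, 21, 23}
  (1,0) <- {9, 10, 11, 13, 14}
  (1,1) <- {26, 27, 28}
Distinct abstract states = 4

4


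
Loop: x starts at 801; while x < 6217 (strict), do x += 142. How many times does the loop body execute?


Step 1: x goes from 801 toward 6217 by 142; the body runs while x<6217, so iterations = ceil((bound-start)/step)
Step 2: Distance=5416
Step 3: ceil(5416/142)=39

39


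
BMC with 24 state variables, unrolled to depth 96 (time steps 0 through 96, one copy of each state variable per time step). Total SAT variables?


BMC unrolls to depth k, creating one copy of each state var for steps 0..k.
Step count = 96 + 1 = 97 (steps 0 through 96)
Vars per step = 24
Total = 24 * 97 = 2328

2328


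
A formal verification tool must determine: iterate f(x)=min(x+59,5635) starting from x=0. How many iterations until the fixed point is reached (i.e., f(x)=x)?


Step 1: x=0, cap=5635, increment=59
Step 2: x grows by 59 each step until capped at 5635; fixed point is x=5635
Step 3: iterations = ceil(5635/59) = 96

96


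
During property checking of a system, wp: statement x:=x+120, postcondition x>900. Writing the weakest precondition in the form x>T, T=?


Formula: wp(x:=E, P) = P[E/x] (substitute E for x in postcondition)
Step 1: Postcondition: x>900
Step 2: Substitute x+120 for x: x+120>900
Step 3: Solve for x: x > 900-120 = 780

780


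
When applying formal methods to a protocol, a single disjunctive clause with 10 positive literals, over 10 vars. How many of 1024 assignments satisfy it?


Step 1: Total=2^10=1024
Step 2: Unsat when all 10 false: 2^0=1
Step 3: Sat=1024-1=1023

1023


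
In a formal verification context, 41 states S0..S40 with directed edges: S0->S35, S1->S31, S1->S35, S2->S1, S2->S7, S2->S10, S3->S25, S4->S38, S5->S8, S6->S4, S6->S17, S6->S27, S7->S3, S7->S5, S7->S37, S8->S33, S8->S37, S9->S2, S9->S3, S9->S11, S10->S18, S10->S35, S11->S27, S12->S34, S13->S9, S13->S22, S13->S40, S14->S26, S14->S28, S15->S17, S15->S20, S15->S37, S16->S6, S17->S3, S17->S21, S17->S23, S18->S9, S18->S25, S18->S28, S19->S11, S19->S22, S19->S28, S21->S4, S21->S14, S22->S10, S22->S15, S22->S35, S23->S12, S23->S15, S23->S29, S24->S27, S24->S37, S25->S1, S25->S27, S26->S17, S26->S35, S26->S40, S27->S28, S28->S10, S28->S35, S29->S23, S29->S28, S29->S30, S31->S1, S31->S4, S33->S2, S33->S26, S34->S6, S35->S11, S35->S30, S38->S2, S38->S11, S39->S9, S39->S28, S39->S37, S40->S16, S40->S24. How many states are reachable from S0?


BFS from S0:
  layer 0: {S0}
  layer 1: {S35}
  layer 2: {S11, S30}
  layer 3: {S27}
  layer 4: {S28}
  layer 5: {S10}
  layer 6: {S18}
  layer 7: {S9, S25}
  layer 8: {S1, S2, S3}
  layer 9: {S7, S31}
  layer 10: {S4, S5, S37}
  layer 11: {S8, S38}
  layer 12: {S33}
  layer 13: {S26}
  layer 14: {S17, S40}
  layer 15: {S16, S21, S23, S24}
  layer 16: {S6, S12, S14, S15, S29}
  layer 17: {S20, S34}
Reachable set: {S0, S1, S2, S3, S4, S5, S6, S7, S8, S9, S10, S11, S12, S14, S15, S16, S17, S18, S20, S21, S23, S24, S25, S26, S27, S28, S29, S30, S31, S33, S34, S35, S37, S38, S40}
Count = 35

35


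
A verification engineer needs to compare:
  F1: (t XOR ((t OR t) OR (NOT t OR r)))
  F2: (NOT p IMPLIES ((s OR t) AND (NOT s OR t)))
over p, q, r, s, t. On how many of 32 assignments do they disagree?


F1 = (t XOR ((t OR t) OR (NOT t OR r)))
F2 = (NOT p IMPLIES ((s OR t) AND (NOT s OR t)))
Evaluate both on each of 32 rows (bits = p,q,r,s,t):
  row 0 [00000]: F1=1 F2=0 (differ) -> 1
  row 1 [00001]: F1=0 F2=1 (differ) -> 1
  row 2 [00010]: F1=1 F2=0 (differ) -> 1
  row 3 [00011]: F1=0 F2=1 (differ) -> 1
  row 4 [00100]: F1=1 F2=0 (differ) -> 1
  row 5 [00101]: F1=0 F2=1 (differ) -> 1
  row 6 [00110]: F1=1 F2=0 (differ) -> 1
  row 7 [00111]: F1=0 F2=1 (differ) -> 1
  row 8 [01000]: F1=1 F2=0 (differ) -> 1
  row 9 [01001]: F1=0 F2=1 (differ) -> 1
  row 10 [01010]: F1=1 F2=0 (differ) -> 1
  row 11 [01011]: F1=0 F2=1 (differ) -> 1
  row 12 [01100]: F1=1 F2=0 (differ) -> 1
  row 13 [01101]: F1=0 F2=1 (differ) -> 1
  row 14 [01110]: F1=1 F2=0 (differ) -> 1
  row 15 [01111]: F1=0 F2=1 (differ) -> 1
  row 16 [10000]: F1=1 F2=1 -> 0
  row 17 [10001]: F1=0 F2=1 (differ) -> 1
  row 18 [10010]: F1=1 F2=1 -> 0
  row 19 [10011]: F1=0 F2=1 (differ) -> 1
  row 20 [10100]: F1=1 F2=1 -> 0
  row 21 [10101]: F1=0 F2=1 (differ) -> 1
  row 22 [10110]: F1=1 F2=1 -> 0
  row 23 [10111]: F1=0 F2=1 (differ) -> 1
  row 24 [11000]: F1=1 F2=1 -> 0
  row 25 [11001]: F1=0 F2=1 (differ) -> 1
  row 26 [11010]: F1=1 F2=1 -> 0
  row 27 [11011]: F1=0 F2=1 (differ) -> 1
  row 28 [11100]: F1=1 F2=1 -> 0
  row 29 [11101]: F1=0 F2=1 (differ) -> 1
  row 30 [11110]: F1=1 F2=1 -> 0
  row 31 [11111]: F1=0 F2=1 (differ) -> 1
Full result column, 8 rows per line (p,q fixed per line; r,s,t runs 000..111 left to right):
  rows 0-7 [p,q=00]: 11111111  (ones: 8)
  rows 8-15 [p,q=01]: 11111111  (ones: 8)
  rows 16-23 [p,q=10]: 01010101  (ones: 4)
  rows 24-31 [p,q=11]: 01010101  (ones: 4)
Disagreements = 8+8+4+4 = 24

24


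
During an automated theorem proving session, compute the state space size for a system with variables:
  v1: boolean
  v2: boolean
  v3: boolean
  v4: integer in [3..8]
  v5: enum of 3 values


State space = product of domain sizes of all variables.
Domain sizes:
  v1 (boolean): 2
  v2 (boolean): 2
  v3 (boolean): 2
  v4 (integer in [3..8]): 6
  v5 (enum of 3 values): 3
Product = 2 * 2 * 2 * 6 * 3 = 144

144


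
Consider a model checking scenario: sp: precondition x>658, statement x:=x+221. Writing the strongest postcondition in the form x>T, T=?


Formula: sp(P, x:=E) = exists old_x. (x = E[old_x/x]) AND P[old_x/x] (old_x is the value of x before the assignment; eliminate old_x by solving x = E[old_x/x] for old_x)
Step 1: Precondition P: x>658, i.e. old_x > 658
Step 2: Assignment gives x = old_x + 221, so old_x = x - 221
Step 3: Substitute into P: x - 221 > 658
Step 4: Simplify: x > 658+221 = 879

879


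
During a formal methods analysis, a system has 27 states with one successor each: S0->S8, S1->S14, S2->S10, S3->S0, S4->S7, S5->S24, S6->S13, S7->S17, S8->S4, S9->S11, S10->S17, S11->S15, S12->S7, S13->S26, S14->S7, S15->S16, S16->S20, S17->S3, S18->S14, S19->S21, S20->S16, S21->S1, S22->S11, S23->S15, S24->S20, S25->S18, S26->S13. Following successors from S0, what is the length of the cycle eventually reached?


Trace from S0 until a state repeats:
  S0 -> S8 -> S4 -> S7 -> S17 -> S3 -> S0
S0 first seen at step 0, revisited at step 6.
Cycle length = 6 - 0 = 6

6


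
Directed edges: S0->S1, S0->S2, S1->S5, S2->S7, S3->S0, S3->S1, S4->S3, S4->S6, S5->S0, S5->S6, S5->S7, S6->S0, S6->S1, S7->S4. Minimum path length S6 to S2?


BFS layer-by-layer from S6:
  dist 0: {S6}
  dist 1: {S0, S1}
  dist 2: {S2, S5}
  -> S2 reached at distance 2
Shortest path length = 2

2


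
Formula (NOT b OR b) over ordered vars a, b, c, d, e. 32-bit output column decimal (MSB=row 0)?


Formula: (NOT b OR b) over a, b, c, d, e (32 rows)
Evaluate each row (bits = a,b,c,d,e, MSB first):
  row 0 [00000]: (NOT 0 OR 0) -> 1
  row 1 [00001]: (NOT 0 OR 0) -> 1
  row 2 [00010]: (NOT 0 OR 0) -> 1
  row 3 [00011]: (NOT 0 OR 0) -> 1
  row 4 [00100]: (NOT 0 OR 0) -> 1
  row 5 [00101]: (NOT 0 OR 0) -> 1
  row 6 [00110]: (NOT 0 OR 0) -> 1
  row 7 [00111]: (NOT 0 OR 0) -> 1
  row 8 [01000]: (NOT 1 OR 1) -> 1
  row 9 [01001]: (NOT 1 OR 1) -> 1
  row 10 [01010]: (NOT 1 OR 1) -> 1
  row 11 [01011]: (NOT 1 OR 1) -> 1
  row 12 [01100]: (NOT 1 OR 1) -> 1
  row 13 [01101]: (NOT 1 OR 1) -> 1
  row 14 [01110]: (NOT 1 OR 1) -> 1
  row 15 [01111]: (NOT 1 OR 1) -> 1
  row 16 [10000]: (NOT 0 OR 0) -> 1
  row 17 [10001]: (NOT 0 OR 0) -> 1
  row 18 [10010]: (NOT 0 OR 0) -> 1
  row 19 [10011]: (NOT 0 OR 0) -> 1
  row 20 [10100]: (NOT 0 OR 0) -> 1
  row 21 [10101]: (NOT 0 OR 0) -> 1
  row 22 [10110]: (NOT 0 OR 0) -> 1
  row 23 [10111]: (NOT 0 OR 0) -> 1
  row 24 [11000]: (NOT 1 OR 1) -> 1
  row 25 [11001]: (NOT 1 OR 1) -> 1
  row 26 [11010]: (NOT 1 OR 1) -> 1
  row 27 [11011]: (NOT 1 OR 1) -> 1
  row 28 [11100]: (NOT 1 OR 1) -> 1
  row 29 [11101]: (NOT 1 OR 1) -> 1
  row 30 [11110]: (NOT 1 OR 1) -> 1
  row 31 [11111]: (NOT 1 OR 1) -> 1
Full result column, 4 rows per line (a,b,c fixed per line; d,e runs 00..11 left to right):
  rows 0-3 [a,b,c=000]: 1111  = hex F
  rows 4-7 [a,b,c=001]: 1111  = hex F
  rows 8-11 [a,b,c=010]: 1111  = hex F
  rows 12-15 [a,b,c=011]: 1111  = hex F
  rows 16-19 [a,b,c=100]: 1111  = hex F
  rows 20-23 [a,b,c=101]: 1111  = hex F
  rows 24-27 [a,b,c=110]: 1111  = hex F
  rows 28-31 [a,b,c=111]: 1111  = hex F
Output column (row 0 .. row 31) = 11111111111111111111111111111111
Output column grouped in 4s = 1111 1111 1111 1111 1111 1111 1111 1111 = 0xFFFFFFFF
Convert to decimal digit by digit (value = value*16 + digit):
  F -> 15
  15*16 + 15 (F) = 255
  255*16 + 15 (F) = 4095
  4095*16 + 15 (F) = 65535
  65535*16 + 15 (F) = 1048575
  1048575*16 + 15 (F) = 16777215
  16777215*16 + 15 (F) = 268435455
  268435455*16 + 15 (F) = 4294967295
Decimal = 4294967295

4294967295


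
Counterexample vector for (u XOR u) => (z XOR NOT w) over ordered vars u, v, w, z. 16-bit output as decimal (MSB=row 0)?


F1 = (u XOR u)
F2 = (z XOR NOT w)
Counterexample to F1=>F2 is where F1=1 and F2=0.
Evaluate each row (bits = u,v,w,z, MSB first):
  row 0 [0000]: F1=0 F2=1 -> F1&~F2 -> 0
  row 1 [0001]: F1=0 F2=0 -> F1&~F2 -> 0
  row 2 [0010]: F1=0 F2=0 -> F1&~F2 -> 0
  row 3 [0011]: F1=0 F2=1 -> F1&~F2 -> 0
  row 4 [0100]: F1=0 F2=1 -> F1&~F2 -> 0
  row 5 [0101]: F1=0 F2=0 -> F1&~F2 -> 0
  row 6 [0110]: F1=0 F2=0 -> F1&~F2 -> 0
  row 7 [0111]: F1=0 F2=1 -> F1&~F2 -> 0
  row 8 [1000]: F1=0 F2=1 -> F1&~F2 -> 0
  row 9 [1001]: F1=0 F2=0 -> F1&~F2 -> 0
  row 10 [1010]: F1=0 F2=0 -> F1&~F2 -> 0
  row 11 [1011]: F1=0 F2=1 -> F1&~F2 -> 0
  row 12 [1100]: F1=0 F2=1 -> F1&~F2 -> 0
  row 13 [1101]: F1=0 F2=0 -> F1&~F2 -> 0
  row 14 [1110]: F1=0 F2=0 -> F1&~F2 -> 0
  row 15 [1111]: F1=0 F2=1 -> F1&~F2 -> 0
Full result column, 4 rows per line (u,v fixed per line; w,z runs 00..11 left to right):
  rows 0-3 [u,v=00]: 0000  = hex 0
  rows 4-7 [u,v=01]: 0000  = hex 0
  rows 8-11 [u,v=10]: 0000  = hex 0
  rows 12-15 [u,v=11]: 0000  = hex 0
Counterexample vector (row 0 .. row 15) = 0000000000000000
Output column grouped in 4s = 0000 0000 0000 0000 = 0x0000
Convert to decimal digit by digit (value = value*16 + digit):
  0 -> 0
  0*16 + 0 = 0
  0*16 + 0 = 0
  0*16 + 0 = 0
Decimal = 0

0


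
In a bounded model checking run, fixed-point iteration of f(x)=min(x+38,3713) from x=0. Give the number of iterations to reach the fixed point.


Step 1: x=0, cap=3713, increment=38
Step 2: x grows by 38 each step until capped at 3713; fixed point is x=3713
Step 3: iterations = ceil(3713/38) = 98

98


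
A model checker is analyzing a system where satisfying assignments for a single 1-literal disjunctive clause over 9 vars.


Step 1: Total=2^9=512
Step 2: Unsat when all 1 false: 2^8=256
Step 3: Sat=512-256=256

256


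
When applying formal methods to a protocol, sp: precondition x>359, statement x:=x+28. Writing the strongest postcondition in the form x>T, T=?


Formula: sp(P, x:=E) = exists old_x. (x = E[old_x/x]) AND P[old_x/x] (old_x is the value of x before the assignment; eliminate old_x by solving x = E[old_x/x] for old_x)
Step 1: Precondition P: x>359, i.e. old_x > 359
Step 2: Assignment gives x = old_x + 28, so old_x = x - 28
Step 3: Substitute into P: x - 28 > 359
Step 4: Simplify: x > 359+28 = 387

387


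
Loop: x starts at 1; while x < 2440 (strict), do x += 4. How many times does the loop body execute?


Step 1: x goes from 1 toward 2440 by 4; the body runs while x<2440, so iterations = ceil((bound-start)/step)
Step 2: Distance=2439
Step 3: ceil(2439/4)=610

610


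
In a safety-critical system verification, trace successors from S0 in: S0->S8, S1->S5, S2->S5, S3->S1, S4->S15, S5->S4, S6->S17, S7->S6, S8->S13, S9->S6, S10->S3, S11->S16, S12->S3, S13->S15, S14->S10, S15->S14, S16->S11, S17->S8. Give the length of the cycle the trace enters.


Trace from S0 until a state repeats:
  S0 -> S8 -> S13 -> S15 -> S14 -> S10 -> S3 -> S1 -> S5 -> S4 -> S15
S15 first seen at step 3, revisited at step 10.
Cycle length = 10 - 3 = 7

7


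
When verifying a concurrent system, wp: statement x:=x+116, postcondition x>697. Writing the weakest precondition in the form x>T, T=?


Formula: wp(x:=E, P) = P[E/x] (substitute E for x in postcondition)
Step 1: Postcondition: x>697
Step 2: Substitute x+116 for x: x+116>697
Step 3: Solve for x: x > 697-116 = 581

581


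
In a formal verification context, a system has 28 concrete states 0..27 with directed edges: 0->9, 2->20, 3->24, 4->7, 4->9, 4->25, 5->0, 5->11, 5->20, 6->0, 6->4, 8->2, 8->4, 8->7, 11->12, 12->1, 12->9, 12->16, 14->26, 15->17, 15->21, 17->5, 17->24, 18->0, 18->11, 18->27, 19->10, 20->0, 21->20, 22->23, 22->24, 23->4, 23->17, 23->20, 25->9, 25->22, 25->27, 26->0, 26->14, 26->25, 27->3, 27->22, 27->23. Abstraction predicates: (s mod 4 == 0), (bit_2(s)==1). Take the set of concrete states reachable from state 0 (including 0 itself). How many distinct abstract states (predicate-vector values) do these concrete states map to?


BFS from 0:
Concrete reachable: {0, 9}
Abstract via predicates (s mod 4 == 0), (bit_2(s)==1):
  (0,0) <- {9}
  (1,0) <- {0}
Distinct abstract states = 2

2


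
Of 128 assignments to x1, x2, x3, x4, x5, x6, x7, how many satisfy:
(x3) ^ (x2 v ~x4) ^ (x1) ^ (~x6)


CNF with 4 clauses over 7 vars (128 assignments).
An assignment satisfies CNF iff every clause has >=1 true literal.
Check each row (bits = x1,x2,x3,x4,x5,x6,x7; clause T/F shown):
  row 0 [0000000]: clauses=FTFT -> 0
  row 1 [0000001]: clauses=FTFT -> 0
  row 2 [0000010]: clauses=FTFF -> 0
  row 3 [0000011]: clauses=FTFF -> 0
  row 4 [0000100]: clauses=FTFT -> 0
  (every remaining row is evaluated the same way; all 128 results are listed next)
Full result column, 8 rows per line (x1,x2,x3,x4 fixed per line; x5,x6,x7 runs 000..111 left to right):
  rows 0-7 [x1,x2,x3,x4=0000]: 00000000  (ones: 0)
  rows 8-15 [x1,x2,x3,x4=0001]: 00000000  (ones: 0)
  rows 16-23 [x1,x2,x3,x4=0010]: 00000000  (ones: 0)
  rows 24-31 [x1,x2,x3,x4=0011]: 00000000  (ones: 0)
  rows 32-39 [x1,x2,x3,x4=0100]: 00000000  (ones: 0)
  rows 40-47 [x1,x2,x3,x4=0101]: 00000000  (ones: 0)
  rows 48-55 [x1,x2,x3,x4=0110]: 00000000  (ones: 0)
  rows 56-63 [x1,x2,x3,x4=0111]: 00000000  (ones: 0)
  rows 64-71 [x1,x2,x3,x4=1000]: 00000000  (ones: 0)
  rows 72-79 [x1,x2,x3,x4=1001]: 00000000  (ones: 0)
  rows 80-87 [x1,x2,x3,x4=1010]: 11001100  (ones: 4)
  rows 88-95 [x1,x2,x3,x4=1011]: 00000000  (ones: 0)
  rows 96-103 [x1,x2,x3,x4=1100]: 00000000  (ones: 0)
  rows 104-111 [x1,x2,x3,x4=1101]: 00000000  (ones: 0)
  rows 112-119 [x1,x2,x3,x4=1110]: 11001100  (ones: 4)
  rows 120-127 [x1,x2,x3,x4=1111]: 11001100  (ones: 4)
Satisfying assignments = 0+0+0+0+0+0+0+0+0+0+4+0+0+0+4+4 = 12

12
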